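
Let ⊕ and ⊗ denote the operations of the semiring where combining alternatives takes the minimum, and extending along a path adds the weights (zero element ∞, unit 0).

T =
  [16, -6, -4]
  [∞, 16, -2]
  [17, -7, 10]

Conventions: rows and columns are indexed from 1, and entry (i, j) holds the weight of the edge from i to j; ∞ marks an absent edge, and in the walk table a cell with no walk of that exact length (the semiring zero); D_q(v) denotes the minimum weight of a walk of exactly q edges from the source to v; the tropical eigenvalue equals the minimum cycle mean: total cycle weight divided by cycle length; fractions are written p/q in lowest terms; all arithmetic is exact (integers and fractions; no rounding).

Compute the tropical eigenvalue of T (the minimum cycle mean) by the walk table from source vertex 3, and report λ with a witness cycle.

q=0: [∞, ∞, 0]
q=1: [17, -7, 10]
q=2: [27, 3, -9]
q=3: [8, -16, 1]
Optimal cycle mean attained by: cycle 2->3->2, total (-2) + (-7), length 2.
Answer: λ = -9/2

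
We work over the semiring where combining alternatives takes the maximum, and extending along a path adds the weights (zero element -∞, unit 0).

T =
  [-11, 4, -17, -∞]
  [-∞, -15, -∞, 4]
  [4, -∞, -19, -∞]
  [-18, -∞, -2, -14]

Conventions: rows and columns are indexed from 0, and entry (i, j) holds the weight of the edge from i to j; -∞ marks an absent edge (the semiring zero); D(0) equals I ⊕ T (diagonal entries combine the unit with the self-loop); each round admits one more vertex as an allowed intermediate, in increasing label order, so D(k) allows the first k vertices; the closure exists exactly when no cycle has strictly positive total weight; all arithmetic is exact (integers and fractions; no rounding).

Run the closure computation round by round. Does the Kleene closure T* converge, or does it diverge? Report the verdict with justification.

D(0):
  [0, 4, -17, -∞]
  [-∞, 0, -∞, 4]
  [4, -∞, 0, -∞]
  [-18, -∞, -2, 0]
D(1):
  [0, 4, -17, -∞]
  [-∞, 0, -∞, 4]
  [4, 8, 0, -∞]
  [-18, -14, -2, 0]
D(2):
  [0, 4, -17, 8]
  [-∞, 0, -∞, 4]
  [4, 8, 0, 12]
  [-18, -14, -2, 0]
Detection: at round 3, diagonal entry (3, 3) turns strictly positive.
Key observation: the cycle 3->2->0->1->3 has total weight (-2) + 4 + 4 + 4, which is strictly positive.
Answer: DIVERGES — positive cycle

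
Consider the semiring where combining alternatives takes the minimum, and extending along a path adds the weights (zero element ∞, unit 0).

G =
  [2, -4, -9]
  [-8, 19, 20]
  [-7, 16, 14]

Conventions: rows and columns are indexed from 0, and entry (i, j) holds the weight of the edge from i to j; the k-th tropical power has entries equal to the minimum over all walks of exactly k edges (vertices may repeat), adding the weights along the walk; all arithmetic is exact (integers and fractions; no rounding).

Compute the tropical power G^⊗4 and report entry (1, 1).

G^⊗2:
  [-16, -2, -7]
  [-6, -12, -17]
  [-5, -11, -16]
G^⊗3:
  [-14, -20, -25]
  [-24, -10, -15]
  [-23, -9, -14]
G^⊗4:
  [-32, -18, -23]
  [-22, -28, -33]
  [-21, -27, -32]
Key observation: the optimum is the walk 1->0->2->0->1, with weight (-8) + (-9) + (-7) + (-4) = -28.
Optimal value attained by: walk 1->0->2->0->1.
Answer: (G^⊗4)[1][1] = -28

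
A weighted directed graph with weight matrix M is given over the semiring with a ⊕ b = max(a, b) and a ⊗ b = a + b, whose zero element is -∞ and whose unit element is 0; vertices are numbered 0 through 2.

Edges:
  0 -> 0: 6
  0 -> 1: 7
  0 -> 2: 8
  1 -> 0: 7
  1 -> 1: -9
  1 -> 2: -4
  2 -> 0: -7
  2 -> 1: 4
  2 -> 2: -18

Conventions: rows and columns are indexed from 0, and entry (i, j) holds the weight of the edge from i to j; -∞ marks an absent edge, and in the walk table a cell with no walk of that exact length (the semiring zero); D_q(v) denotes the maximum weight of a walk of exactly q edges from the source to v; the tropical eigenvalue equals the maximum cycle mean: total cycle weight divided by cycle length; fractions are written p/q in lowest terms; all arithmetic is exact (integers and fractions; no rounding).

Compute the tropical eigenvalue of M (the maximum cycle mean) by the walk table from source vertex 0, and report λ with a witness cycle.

q=0: [0, -∞, -∞]
q=1: [6, 7, 8]
q=2: [14, 13, 14]
q=3: [20, 21, 22]
Optimal cycle mean attained by: cycle 0->1->0, total 7 + 7, length 2.
Answer: λ = 7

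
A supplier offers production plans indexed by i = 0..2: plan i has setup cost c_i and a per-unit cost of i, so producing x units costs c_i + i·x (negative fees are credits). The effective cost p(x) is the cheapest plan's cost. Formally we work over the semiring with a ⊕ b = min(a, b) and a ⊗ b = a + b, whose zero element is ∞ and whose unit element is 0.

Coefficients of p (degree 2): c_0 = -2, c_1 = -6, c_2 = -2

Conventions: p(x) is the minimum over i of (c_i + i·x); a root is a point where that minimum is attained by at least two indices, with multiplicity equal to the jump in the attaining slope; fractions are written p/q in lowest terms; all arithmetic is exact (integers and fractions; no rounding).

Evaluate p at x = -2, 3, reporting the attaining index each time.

p(-2) = min(-2+0·(-2)=-2, -6+1·(-2)=-8, -2+2·(-2)=-6) = -8 (attained by i=1)
p(3) = min(-2+0·3=-2, -6+1·3=-3, -2+2·3=4) = -3 (attained by i=1)
Answer: p(-2) = -8; p(3) = -3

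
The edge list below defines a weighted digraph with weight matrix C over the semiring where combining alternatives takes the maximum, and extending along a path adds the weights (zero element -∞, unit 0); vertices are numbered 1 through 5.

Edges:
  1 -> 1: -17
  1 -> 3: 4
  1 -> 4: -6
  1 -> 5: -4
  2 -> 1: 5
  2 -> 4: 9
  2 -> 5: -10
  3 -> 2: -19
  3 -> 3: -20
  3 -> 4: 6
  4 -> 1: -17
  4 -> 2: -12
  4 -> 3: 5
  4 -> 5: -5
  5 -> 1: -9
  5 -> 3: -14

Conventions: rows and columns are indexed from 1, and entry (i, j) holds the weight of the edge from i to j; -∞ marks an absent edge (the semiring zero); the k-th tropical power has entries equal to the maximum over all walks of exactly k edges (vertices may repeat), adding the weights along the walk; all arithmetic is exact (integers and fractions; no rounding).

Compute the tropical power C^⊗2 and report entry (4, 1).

C^⊗2:
  [-13, -15, -1, 10, -11]
  [-8, -3, 14, -1, 4]
  [-11, -6, 11, -10, 1]
  [-7, -14, -13, 11, -21]
  [-26, -33, -5, -8, -13]
Key observation: the optimum is the walk 4->2->1, with weight (-12) + 5 = -7.
Optimal value attained by: walk 4->2->1.
Answer: (C^⊗2)[4][1] = -7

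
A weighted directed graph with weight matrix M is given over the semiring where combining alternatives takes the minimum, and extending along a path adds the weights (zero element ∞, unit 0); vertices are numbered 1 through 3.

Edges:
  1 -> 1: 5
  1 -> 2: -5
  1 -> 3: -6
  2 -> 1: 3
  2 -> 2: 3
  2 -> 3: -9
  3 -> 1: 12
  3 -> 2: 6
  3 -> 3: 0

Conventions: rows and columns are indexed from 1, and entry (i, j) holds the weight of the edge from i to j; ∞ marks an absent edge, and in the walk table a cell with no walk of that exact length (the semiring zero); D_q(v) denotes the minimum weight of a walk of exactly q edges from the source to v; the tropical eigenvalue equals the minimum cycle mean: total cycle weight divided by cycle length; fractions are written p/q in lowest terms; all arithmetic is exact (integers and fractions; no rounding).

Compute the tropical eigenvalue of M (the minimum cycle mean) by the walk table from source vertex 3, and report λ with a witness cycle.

q=0: [∞, ∞, 0]
q=1: [12, 6, 0]
q=2: [9, 6, -3]
q=3: [9, 3, -3]
Optimal cycle mean attained by: cycle 2->3->2, total (-9) + 6, length 2.
Answer: λ = -3/2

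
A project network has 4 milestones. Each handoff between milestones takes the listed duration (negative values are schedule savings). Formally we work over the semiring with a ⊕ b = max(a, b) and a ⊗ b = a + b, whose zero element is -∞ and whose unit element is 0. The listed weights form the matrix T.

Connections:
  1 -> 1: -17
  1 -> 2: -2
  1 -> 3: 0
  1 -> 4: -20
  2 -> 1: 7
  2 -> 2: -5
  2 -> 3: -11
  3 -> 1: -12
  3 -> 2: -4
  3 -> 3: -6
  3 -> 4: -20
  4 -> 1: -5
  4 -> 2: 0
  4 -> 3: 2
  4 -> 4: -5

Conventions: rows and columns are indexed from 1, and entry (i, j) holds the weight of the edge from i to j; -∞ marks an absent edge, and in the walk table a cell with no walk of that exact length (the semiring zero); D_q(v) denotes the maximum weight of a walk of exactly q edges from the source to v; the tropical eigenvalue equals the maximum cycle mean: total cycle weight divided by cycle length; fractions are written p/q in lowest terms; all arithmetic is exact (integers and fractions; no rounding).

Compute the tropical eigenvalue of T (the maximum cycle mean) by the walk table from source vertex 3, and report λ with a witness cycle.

q=0: [-∞, -∞, 0, -∞]
q=1: [-12, -4, -6, -20]
q=2: [3, -9, -12, -25]
q=3: [-2, 1, 3, -17]
q=4: [8, -1, -2, -17]
Optimal cycle mean attained by: cycle 1->2->1, total (-2) + 7, length 2.
Answer: λ = 5/2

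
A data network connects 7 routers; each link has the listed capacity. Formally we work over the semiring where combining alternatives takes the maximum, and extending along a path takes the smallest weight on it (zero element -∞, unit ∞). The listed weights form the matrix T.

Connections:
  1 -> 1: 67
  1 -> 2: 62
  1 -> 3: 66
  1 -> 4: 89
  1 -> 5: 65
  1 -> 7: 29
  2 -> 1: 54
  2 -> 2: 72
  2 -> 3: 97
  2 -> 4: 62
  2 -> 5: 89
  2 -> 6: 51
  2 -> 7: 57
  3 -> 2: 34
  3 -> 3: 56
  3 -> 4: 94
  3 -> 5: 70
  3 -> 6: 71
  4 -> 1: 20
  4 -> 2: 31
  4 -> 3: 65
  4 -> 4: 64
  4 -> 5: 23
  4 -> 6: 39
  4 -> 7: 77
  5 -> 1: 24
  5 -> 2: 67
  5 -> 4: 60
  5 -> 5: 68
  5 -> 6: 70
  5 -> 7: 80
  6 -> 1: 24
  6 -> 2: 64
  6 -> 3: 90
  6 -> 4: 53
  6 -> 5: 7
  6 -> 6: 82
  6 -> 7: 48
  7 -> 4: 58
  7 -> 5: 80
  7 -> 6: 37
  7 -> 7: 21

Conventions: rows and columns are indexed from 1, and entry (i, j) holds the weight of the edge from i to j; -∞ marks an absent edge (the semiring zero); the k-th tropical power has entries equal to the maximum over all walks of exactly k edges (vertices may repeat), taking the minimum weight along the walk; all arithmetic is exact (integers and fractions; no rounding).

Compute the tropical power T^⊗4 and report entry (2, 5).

T^⊗2:
  [67, 65, 66, 67, 66, 66, 77]
  [54, 72, 72, 94, 72, 71, 80]
  [34, 67, 71, 64, 68, 71, 77]
  [31, 39, 64, 65, 77, 65, 64]
  [54, 67, 70, 62, 80, 70, 68]
  [54, 64, 82, 90, 70, 82, 57]
  [24, 67, 58, 60, 68, 70, 80]
T^⊗3:
  [67, 66, 66, 67, 77, 66, 67]
  [54, 72, 72, 72, 80, 71, 77]
  [54, 67, 71, 71, 77, 71, 68]
  [39, 67, 65, 64, 68, 70, 77]
  [54, 67, 70, 70, 70, 70, 80]
  [54, 67, 82, 82, 70, 82, 77]
  [54, 67, 70, 62, 80, 70, 68]
T^⊗4:
  [67, 67, 66, 67, 68, 70, 77]
  [54, 72, 72, 72, 77, 71, 80]
  [54, 67, 71, 71, 70, 71, 77]
  [54, 67, 70, 65, 77, 70, 68]
  [54, 67, 70, 70, 80, 70, 70]
  [54, 67, 82, 82, 77, 82, 77]
  [54, 67, 70, 70, 70, 70, 80]
Key observation: the optimum is the walk 2->3->4->7->5, with weight 97 min 94 min 77 min 80 = 77.
Optimal value attained by: walk 2->3->4->7->5.
Answer: (T^⊗4)[2][5] = 77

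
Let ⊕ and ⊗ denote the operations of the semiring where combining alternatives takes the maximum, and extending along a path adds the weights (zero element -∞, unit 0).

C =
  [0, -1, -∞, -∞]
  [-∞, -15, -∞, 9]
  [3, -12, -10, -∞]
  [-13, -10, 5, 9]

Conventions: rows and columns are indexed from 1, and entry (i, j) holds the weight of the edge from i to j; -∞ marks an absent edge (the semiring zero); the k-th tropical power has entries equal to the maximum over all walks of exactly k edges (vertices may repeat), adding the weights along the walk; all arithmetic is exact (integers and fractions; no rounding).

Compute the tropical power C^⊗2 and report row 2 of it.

C^⊗2:
  [0, -1, -∞, 8]
  [-4, -1, 14, 18]
  [3, 2, -20, -3]
  [8, -1, 14, 18]
Answer: row 2 of C^⊗2 = [-4, -1, 14, 18]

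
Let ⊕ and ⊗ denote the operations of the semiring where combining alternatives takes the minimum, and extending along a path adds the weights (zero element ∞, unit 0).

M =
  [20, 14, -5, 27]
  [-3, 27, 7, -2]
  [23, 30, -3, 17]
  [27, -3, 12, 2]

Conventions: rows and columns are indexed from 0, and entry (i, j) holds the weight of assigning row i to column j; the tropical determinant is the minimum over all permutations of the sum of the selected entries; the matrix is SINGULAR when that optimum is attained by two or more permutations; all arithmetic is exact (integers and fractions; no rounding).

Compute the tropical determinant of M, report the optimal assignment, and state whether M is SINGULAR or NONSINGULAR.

σ = (0, 1, 2, 3): 20 + 27 + (-3) + 2 = 46
σ = (0, 1, 3, 2): 20 + 27 + 17 + 12 = 76
σ = (0, 2, 1, 3): 20 + 7 + 30 + 2 = 59
σ = (0, 2, 3, 1): 20 + 7 + 17 + (-3) = 41
σ = (0, 3, 1, 2): 20 + (-2) + 30 + 12 = 60
σ = (0, 3, 2, 1): 20 + (-2) + (-3) + (-3) = 12
σ = (1, 0, 2, 3): 14 + (-3) + (-3) + 2 = 10
σ = (1, 0, 3, 2): 14 + (-3) + 17 + 12 = 40
σ = (1, 2, 0, 3): 14 + 7 + 23 + 2 = 46
σ = (1, 2, 3, 0): 14 + 7 + 17 + 27 = 65
σ = (1, 3, 0, 2): 14 + (-2) + 23 + 12 = 47
σ = (1, 3, 2, 0): 14 + (-2) + (-3) + 27 = 36
σ = (2, 0, 1, 3): (-5) + (-3) + 30 + 2 = 24
σ = (2, 0, 3, 1): (-5) + (-3) + 17 + (-3) = 6
σ = (2, 1, 0, 3): (-5) + 27 + 23 + 2 = 47
σ = (2, 1, 3, 0): (-5) + 27 + 17 + 27 = 66
σ = (2, 3, 0, 1): (-5) + (-2) + 23 + (-3) = 13
σ = (2, 3, 1, 0): (-5) + (-2) + 30 + 27 = 50
σ = (3, 0, 1, 2): 27 + (-3) + 30 + 12 = 66
σ = (3, 0, 2, 1): 27 + (-3) + (-3) + (-3) = 18
σ = (3, 1, 0, 2): 27 + 27 + 23 + 12 = 89
σ = (3, 1, 2, 0): 27 + 27 + (-3) + 27 = 78
σ = (3, 2, 0, 1): 27 + 7 + 23 + (-3) = 54
σ = (3, 2, 1, 0): 27 + 7 + 30 + 27 = 91
Optimal value attained by: σ = (2, 0, 3, 1).
Answer: det⊕(M) = 6; verdict: NONSINGULAR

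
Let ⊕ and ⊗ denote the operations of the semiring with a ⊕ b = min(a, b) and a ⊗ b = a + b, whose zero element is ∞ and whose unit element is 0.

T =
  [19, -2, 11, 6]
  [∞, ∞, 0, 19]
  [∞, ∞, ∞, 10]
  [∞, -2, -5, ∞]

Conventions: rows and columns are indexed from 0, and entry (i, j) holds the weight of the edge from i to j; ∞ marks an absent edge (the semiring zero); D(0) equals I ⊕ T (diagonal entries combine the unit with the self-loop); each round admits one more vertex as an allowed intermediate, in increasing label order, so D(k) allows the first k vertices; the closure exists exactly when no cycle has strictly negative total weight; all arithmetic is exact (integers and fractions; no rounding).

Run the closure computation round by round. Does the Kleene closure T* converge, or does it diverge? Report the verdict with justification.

D(0):
  [0, -2, 11, 6]
  [∞, 0, 0, 19]
  [∞, ∞, 0, 10]
  [∞, -2, -5, 0]
D(1):
  [0, -2, 11, 6]
  [∞, 0, 0, 19]
  [∞, ∞, 0, 10]
  [∞, -2, -5, 0]
D(2):
  [0, -2, -2, 6]
  [∞, 0, 0, 19]
  [∞, ∞, 0, 10]
  [∞, -2, -5, 0]
D(3):
  [0, -2, -2, 6]
  [∞, 0, 0, 10]
  [∞, ∞, 0, 10]
  [∞, -2, -5, 0]
D(4):
  [0, -2, -2, 6]
  [∞, 0, 0, 10]
  [∞, 8, 0, 10]
  [∞, -2, -5, 0]
Key observation: every diagonal entry stays at the unit through all rounds, so no improving cycle exists.
Answer: CONVERGES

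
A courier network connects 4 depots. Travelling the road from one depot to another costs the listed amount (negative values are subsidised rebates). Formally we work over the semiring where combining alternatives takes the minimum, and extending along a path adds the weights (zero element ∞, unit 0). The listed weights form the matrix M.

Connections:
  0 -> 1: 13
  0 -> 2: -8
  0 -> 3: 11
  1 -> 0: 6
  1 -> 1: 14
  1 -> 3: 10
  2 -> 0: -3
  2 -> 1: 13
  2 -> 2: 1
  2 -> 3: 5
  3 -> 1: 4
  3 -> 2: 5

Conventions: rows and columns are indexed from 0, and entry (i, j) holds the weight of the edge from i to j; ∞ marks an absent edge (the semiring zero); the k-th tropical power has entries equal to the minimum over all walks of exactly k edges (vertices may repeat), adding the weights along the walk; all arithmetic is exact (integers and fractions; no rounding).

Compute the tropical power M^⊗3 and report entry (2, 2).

M^⊗2:
  [-11, 5, -7, -3]
  [20, 14, -2, 17]
  [-2, 9, -11, 6]
  [2, 18, 6, 10]
M^⊗3:
  [-10, 1, -19, -2]
  [-5, 11, -1, 3]
  [-14, 2, -10, -6]
  [3, 14, -6, 11]
Key observation: the optimum is the walk 2->0->2->2, with weight (-3) + (-8) + 1 = -10.
Optimal value attained by: walk 2->0->2->2.
Answer: (M^⊗3)[2][2] = -10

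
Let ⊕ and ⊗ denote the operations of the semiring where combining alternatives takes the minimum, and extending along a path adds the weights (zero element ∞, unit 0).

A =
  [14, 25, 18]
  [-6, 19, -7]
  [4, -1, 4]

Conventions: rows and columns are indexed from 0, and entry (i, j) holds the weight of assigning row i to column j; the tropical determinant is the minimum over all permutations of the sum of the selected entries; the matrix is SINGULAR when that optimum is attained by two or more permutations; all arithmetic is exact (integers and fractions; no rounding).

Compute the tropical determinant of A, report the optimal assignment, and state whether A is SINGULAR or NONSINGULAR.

σ = (0, 1, 2): 14 + 19 + 4 = 37
σ = (0, 2, 1): 14 + (-7) + (-1) = 6
σ = (1, 0, 2): 25 + (-6) + 4 = 23
σ = (1, 2, 0): 25 + (-7) + 4 = 22
σ = (2, 0, 1): 18 + (-6) + (-1) = 11
σ = (2, 1, 0): 18 + 19 + 4 = 41
Optimal value attained by: σ = (0, 2, 1).
Answer: det⊕(A) = 6; verdict: NONSINGULAR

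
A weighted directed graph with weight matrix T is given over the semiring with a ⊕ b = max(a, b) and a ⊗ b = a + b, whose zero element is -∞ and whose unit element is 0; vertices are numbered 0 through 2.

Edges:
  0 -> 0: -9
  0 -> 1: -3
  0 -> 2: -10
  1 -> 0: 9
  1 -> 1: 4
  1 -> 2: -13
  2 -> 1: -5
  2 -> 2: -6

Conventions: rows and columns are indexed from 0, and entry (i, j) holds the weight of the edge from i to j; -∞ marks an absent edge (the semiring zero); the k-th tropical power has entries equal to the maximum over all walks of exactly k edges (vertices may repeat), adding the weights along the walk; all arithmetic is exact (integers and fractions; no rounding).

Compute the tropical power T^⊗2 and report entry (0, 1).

T^⊗2:
  [6, 1, -16]
  [13, 8, -1]
  [4, -1, -12]
Key observation: the optimum is the walk 0->1->1, with weight (-3) + 4 = 1.
Optimal value attained by: walk 0->1->1.
Answer: (T^⊗2)[0][1] = 1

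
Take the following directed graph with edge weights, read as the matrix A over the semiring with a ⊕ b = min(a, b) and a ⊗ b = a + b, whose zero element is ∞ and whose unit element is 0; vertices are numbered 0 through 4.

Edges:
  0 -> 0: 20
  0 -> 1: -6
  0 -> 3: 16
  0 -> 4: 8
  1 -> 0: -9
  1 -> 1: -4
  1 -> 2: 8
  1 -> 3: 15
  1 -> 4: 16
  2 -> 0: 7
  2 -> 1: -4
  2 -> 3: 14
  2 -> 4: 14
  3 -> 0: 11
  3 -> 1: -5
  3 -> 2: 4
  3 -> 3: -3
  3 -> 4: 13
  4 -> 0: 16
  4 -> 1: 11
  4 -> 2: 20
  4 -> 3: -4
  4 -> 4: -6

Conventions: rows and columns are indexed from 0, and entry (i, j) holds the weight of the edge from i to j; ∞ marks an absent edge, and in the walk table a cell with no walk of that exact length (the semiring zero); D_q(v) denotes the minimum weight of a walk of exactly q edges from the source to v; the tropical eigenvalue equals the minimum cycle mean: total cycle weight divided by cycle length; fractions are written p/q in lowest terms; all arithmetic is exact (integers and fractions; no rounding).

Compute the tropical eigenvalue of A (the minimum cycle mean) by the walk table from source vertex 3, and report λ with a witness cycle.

q=0: [∞, ∞, ∞, 0, ∞]
q=1: [11, -5, 4, -3, 13]
q=2: [-14, -9, 1, -6, 7]
q=3: [-18, -20, -2, -9, -6]
q=4: [-29, -24, -12, -12, -12]
q=5: [-33, -35, -16, -16, -21]
Optimal cycle mean attained by: cycle 0->1->0, total (-6) + (-9), length 2.
Answer: λ = -15/2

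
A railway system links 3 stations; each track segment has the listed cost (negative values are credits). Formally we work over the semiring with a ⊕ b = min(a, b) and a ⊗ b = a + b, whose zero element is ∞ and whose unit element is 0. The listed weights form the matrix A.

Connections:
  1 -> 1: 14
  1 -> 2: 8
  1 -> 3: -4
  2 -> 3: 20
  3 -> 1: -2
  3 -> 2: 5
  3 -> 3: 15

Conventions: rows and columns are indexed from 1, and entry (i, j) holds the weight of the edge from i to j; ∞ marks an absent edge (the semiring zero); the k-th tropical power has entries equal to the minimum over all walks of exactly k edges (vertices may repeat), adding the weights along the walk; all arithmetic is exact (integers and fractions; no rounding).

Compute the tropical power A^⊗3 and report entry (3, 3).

A^⊗2:
  [-6, 1, 10]
  [18, 25, 35]
  [12, 6, -6]
A^⊗3:
  [8, 2, -10]
  [32, 26, 14]
  [-8, -1, 8]
Key observation: the optimum is the walk 3->1->1->3, with weight (-2) + 14 + (-4) = 8.
Optimal value attained by: walk 3->1->1->3.
Answer: (A^⊗3)[3][3] = 8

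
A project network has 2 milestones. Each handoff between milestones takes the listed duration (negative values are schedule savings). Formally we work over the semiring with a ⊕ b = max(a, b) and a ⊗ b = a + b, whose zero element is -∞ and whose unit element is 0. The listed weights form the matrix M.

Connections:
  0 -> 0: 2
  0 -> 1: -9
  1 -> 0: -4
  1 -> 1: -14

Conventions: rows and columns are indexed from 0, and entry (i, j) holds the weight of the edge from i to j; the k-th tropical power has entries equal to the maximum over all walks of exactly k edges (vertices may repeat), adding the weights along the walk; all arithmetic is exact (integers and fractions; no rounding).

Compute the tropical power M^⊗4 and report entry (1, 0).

M^⊗2:
  [4, -7]
  [-2, -13]
M^⊗3:
  [6, -5]
  [0, -11]
M^⊗4:
  [8, -3]
  [2, -9]
Key observation: the optimum is the walk 1->0->0->0->0, with weight (-4) + 2 + 2 + 2 = 2.
Optimal value attained by: walk 1->0->0->0->0.
Answer: (M^⊗4)[1][0] = 2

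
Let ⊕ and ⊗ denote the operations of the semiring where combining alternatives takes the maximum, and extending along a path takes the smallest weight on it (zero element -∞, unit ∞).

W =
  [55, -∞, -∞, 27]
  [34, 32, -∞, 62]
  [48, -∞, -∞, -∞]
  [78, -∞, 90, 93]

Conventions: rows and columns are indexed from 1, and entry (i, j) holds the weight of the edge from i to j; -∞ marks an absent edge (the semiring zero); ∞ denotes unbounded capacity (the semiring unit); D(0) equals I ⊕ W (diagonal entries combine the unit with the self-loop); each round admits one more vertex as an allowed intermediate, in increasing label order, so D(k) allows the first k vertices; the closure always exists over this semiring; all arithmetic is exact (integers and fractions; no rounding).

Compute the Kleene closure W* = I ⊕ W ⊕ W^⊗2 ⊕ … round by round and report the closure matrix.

D(0):
  [∞, -∞, -∞, 27]
  [34, ∞, -∞, 62]
  [48, -∞, ∞, -∞]
  [78, -∞, 90, ∞]
D(1):
  [∞, -∞, -∞, 27]
  [34, ∞, -∞, 62]
  [48, -∞, ∞, 27]
  [78, -∞, 90, ∞]
D(2):
  [∞, -∞, -∞, 27]
  [34, ∞, -∞, 62]
  [48, -∞, ∞, 27]
  [78, -∞, 90, ∞]
D(3):
  [∞, -∞, -∞, 27]
  [34, ∞, -∞, 62]
  [48, -∞, ∞, 27]
  [78, -∞, 90, ∞]
D(4):
  [∞, -∞, 27, 27]
  [62, ∞, 62, 62]
  [48, -∞, ∞, 27]
  [78, -∞, 90, ∞]
Answer: W* = [[∞, -∞, 27, 27], [62, ∞, 62, 62], [48, -∞, ∞, 27], [78, -∞, 90, ∞]]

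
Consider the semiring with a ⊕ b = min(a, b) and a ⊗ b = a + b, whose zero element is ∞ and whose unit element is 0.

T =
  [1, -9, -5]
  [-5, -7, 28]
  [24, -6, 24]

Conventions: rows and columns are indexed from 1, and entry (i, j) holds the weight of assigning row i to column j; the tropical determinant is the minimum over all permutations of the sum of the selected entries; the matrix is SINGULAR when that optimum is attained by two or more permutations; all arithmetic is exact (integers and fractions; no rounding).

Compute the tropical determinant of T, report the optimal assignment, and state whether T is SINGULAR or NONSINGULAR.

σ = (1, 2, 3): 1 + (-7) + 24 = 18
σ = (1, 3, 2): 1 + 28 + (-6) = 23
σ = (2, 1, 3): (-9) + (-5) + 24 = 10
σ = (2, 3, 1): (-9) + 28 + 24 = 43
σ = (3, 1, 2): (-5) + (-5) + (-6) = -16
σ = (3, 2, 1): (-5) + (-7) + 24 = 12
Optimal value attained by: σ = (3, 1, 2).
Answer: det⊕(T) = -16; verdict: NONSINGULAR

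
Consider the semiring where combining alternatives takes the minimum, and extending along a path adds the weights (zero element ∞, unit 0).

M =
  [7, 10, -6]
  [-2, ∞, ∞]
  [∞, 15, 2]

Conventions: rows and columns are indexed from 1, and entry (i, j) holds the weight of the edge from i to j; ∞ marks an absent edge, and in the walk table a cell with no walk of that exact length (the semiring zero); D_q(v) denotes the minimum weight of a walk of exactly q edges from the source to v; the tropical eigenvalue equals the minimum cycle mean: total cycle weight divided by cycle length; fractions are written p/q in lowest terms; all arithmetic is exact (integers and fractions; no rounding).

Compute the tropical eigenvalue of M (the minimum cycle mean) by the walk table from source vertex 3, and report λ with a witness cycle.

q=0: [∞, ∞, 0]
q=1: [∞, 15, 2]
q=2: [13, 17, 4]
q=3: [15, 19, 6]
Optimal cycle mean attained by: cycle 3->3, total 2, length 1.
Answer: λ = 2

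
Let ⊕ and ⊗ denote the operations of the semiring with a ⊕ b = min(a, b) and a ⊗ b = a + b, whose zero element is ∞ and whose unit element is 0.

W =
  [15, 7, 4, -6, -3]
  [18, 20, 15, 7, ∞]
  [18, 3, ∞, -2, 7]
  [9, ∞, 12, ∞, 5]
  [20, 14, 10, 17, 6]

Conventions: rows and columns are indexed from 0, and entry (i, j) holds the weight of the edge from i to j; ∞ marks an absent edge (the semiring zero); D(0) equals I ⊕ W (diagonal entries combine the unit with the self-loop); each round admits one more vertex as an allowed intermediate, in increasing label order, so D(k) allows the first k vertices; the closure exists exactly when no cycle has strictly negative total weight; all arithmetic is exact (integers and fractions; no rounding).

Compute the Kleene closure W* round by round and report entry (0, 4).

D(0):
  [0, 7, 4, -6, -3]
  [18, 0, 15, 7, ∞]
  [18, 3, 0, -2, 7]
  [9, ∞, 12, 0, 5]
  [20, 14, 10, 17, 0]
D(1):
  [0, 7, 4, -6, -3]
  [18, 0, 15, 7, 15]
  [18, 3, 0, -2, 7]
  [9, 16, 12, 0, 5]
  [20, 14, 10, 14, 0]
D(2):
  [0, 7, 4, -6, -3]
  [18, 0, 15, 7, 15]
  [18, 3, 0, -2, 7]
  [9, 16, 12, 0, 5]
  [20, 14, 10, 14, 0]
D(3):
  [0, 7, 4, -6, -3]
  [18, 0, 15, 7, 15]
  [18, 3, 0, -2, 7]
  [9, 15, 12, 0, 5]
  [20, 13, 10, 8, 0]
D(4):
  [0, 7, 4, -6, -3]
  [16, 0, 15, 7, 12]
  [7, 3, 0, -2, 3]
  [9, 15, 12, 0, 5]
  [17, 13, 10, 8, 0]
D(5):
  [0, 7, 4, -6, -3]
  [16, 0, 15, 7, 12]
  [7, 3, 0, -2, 3]
  [9, 15, 12, 0, 5]
  [17, 13, 10, 8, 0]
Answer: W*[0][4] = -3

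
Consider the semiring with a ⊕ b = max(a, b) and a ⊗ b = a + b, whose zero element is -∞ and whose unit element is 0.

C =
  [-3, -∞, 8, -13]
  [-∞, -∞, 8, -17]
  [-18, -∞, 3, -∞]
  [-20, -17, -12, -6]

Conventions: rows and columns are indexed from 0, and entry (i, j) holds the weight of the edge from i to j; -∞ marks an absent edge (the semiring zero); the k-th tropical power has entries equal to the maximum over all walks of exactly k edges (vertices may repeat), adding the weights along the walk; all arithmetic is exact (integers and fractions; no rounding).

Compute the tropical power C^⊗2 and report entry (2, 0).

C^⊗2:
  [-6, -30, 11, -16]
  [-10, -34, 11, -23]
  [-15, -∞, 6, -31]
  [-23, -23, -9, -12]
Key observation: the optimum is the walk 2->2->0, with weight 3 + (-18) = -15.
Optimal value attained by: walk 2->2->0.
Answer: (C^⊗2)[2][0] = -15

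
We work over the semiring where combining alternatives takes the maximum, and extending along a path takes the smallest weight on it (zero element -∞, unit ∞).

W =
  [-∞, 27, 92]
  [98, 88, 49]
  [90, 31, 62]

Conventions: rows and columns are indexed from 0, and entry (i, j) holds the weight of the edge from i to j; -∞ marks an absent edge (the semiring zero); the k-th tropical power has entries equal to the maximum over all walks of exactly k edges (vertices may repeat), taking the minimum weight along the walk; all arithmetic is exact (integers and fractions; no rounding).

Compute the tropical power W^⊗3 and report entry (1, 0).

W^⊗2:
  [90, 31, 62]
  [88, 88, 92]
  [62, 31, 90]
W^⊗3:
  [62, 31, 90]
  [90, 88, 88]
  [90, 31, 62]
Key observation: the optimum is the walk 1->0->2->0, with weight 98 min 92 min 90 = 90.
Optimal value attained by: walk 1->0->2->0.
Answer: (W^⊗3)[1][0] = 90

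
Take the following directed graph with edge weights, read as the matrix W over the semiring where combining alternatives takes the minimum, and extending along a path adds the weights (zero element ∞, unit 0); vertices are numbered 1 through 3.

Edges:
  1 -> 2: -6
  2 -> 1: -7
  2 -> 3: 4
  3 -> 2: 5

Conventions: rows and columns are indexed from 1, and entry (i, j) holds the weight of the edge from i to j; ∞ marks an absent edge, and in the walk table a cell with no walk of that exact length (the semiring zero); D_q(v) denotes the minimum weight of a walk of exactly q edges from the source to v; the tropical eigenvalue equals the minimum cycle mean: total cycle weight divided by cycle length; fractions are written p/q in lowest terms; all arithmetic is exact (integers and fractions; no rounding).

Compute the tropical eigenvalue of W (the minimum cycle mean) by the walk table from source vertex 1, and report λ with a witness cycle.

q=0: [0, ∞, ∞]
q=1: [∞, -6, ∞]
q=2: [-13, ∞, -2]
q=3: [∞, -19, ∞]
Optimal cycle mean attained by: cycle 1->2->1, total (-6) + (-7), length 2.
Answer: λ = -13/2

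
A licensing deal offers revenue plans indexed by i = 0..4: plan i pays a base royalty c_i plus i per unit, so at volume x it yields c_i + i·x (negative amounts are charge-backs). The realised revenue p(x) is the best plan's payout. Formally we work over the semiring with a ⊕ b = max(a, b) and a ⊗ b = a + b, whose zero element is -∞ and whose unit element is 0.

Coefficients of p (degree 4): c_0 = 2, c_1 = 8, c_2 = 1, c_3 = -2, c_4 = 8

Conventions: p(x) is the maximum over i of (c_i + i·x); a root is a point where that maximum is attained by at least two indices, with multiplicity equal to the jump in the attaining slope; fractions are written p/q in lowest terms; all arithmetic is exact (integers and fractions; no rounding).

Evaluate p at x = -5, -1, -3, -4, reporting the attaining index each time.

p(-5) = max(2+0·(-5)=2, 8+1·(-5)=3, 1+2·(-5)=-9, -2+3·(-5)=-17, 8+4·(-5)=-12) = 3 (attained by i=1)
p(-1) = max(2+0·(-1)=2, 8+1·(-1)=7, 1+2·(-1)=-1, -2+3·(-1)=-5, 8+4·(-1)=4) = 7 (attained by i=1)
p(-3) = max(2+0·(-3)=2, 8+1·(-3)=5, 1+2·(-3)=-5, -2+3·(-3)=-11, 8+4·(-3)=-4) = 5 (attained by i=1)
p(-4) = max(2+0·(-4)=2, 8+1·(-4)=4, 1+2·(-4)=-7, -2+3·(-4)=-14, 8+4·(-4)=-8) = 4 (attained by i=1)
Answer: p(-5) = 3; p(-1) = 7; p(-3) = 5; p(-4) = 4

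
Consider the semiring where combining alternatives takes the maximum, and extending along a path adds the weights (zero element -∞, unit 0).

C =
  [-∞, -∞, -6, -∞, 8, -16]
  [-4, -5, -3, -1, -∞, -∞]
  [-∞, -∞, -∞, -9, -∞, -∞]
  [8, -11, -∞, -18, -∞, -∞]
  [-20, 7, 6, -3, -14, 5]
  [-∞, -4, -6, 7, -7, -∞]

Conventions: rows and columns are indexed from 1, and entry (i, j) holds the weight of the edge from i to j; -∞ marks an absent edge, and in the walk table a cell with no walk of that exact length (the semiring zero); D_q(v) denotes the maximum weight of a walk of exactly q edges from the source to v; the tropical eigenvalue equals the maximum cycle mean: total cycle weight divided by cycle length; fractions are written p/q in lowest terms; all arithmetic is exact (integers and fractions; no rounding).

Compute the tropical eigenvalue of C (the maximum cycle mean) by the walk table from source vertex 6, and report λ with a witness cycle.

q=0: [-∞, -∞, -∞, -∞, -∞, 0]
q=1: [-∞, -4, -6, 7, -7, -∞]
q=2: [15, 0, -1, -5, -21, -2]
q=3: [3, -5, 9, 5, 23, -1]
q=4: [13, 30, 29, 20, 11, 28]
q=5: [28, 25, 27, 35, 21, 16]
q=6: [43, 28, 27, 24, 36, 26]
Optimal cycle mean attained by: cycle 1->5->6->4->1, total 8 + 5 + 7 + 8, length 4.
Answer: λ = 7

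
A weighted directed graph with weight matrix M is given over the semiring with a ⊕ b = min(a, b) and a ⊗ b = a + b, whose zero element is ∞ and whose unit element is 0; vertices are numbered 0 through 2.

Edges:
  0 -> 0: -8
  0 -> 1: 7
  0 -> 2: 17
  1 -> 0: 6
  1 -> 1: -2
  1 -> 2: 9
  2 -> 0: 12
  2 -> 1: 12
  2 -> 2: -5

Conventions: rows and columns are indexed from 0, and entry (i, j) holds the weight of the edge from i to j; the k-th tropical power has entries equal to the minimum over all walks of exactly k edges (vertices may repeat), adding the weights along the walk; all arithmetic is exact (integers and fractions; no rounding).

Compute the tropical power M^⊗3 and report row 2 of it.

M^⊗2:
  [-16, -1, 9]
  [-2, -4, 4]
  [4, 7, -10]
M^⊗3:
  [-24, -9, 1]
  [-10, -6, -1]
  [-4, 2, -15]
Answer: row 2 of M^⊗3 = [-4, 2, -15]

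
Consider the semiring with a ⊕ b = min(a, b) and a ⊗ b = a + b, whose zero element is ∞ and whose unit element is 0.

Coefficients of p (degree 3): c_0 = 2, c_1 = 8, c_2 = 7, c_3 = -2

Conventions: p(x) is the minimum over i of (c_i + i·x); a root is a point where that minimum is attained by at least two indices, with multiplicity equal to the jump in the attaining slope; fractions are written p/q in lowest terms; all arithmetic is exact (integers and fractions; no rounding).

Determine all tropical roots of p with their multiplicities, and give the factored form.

hull edge (i=0, c=2) to (i=3, c=-2): slope -4/3, span 3
Factored form: p(x) = -2 ⊗ (x ⊕ 4/3) ⊗ (x ⊕ 4/3) ⊗ (x ⊕ 4/3)
Answer: roots = 4/3 (mult 3)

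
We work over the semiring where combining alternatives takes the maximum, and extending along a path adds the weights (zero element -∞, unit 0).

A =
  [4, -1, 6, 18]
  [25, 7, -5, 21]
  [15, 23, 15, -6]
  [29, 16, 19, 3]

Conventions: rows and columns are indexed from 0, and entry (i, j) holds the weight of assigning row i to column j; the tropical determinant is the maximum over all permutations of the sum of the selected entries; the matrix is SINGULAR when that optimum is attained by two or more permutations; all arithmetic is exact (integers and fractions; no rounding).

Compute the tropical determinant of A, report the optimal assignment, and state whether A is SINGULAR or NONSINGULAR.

σ = (0, 1, 2, 3): 4 + 7 + 15 + 3 = 29
σ = (0, 1, 3, 2): 4 + 7 + (-6) + 19 = 24
σ = (0, 2, 1, 3): 4 + (-5) + 23 + 3 = 25
σ = (0, 2, 3, 1): 4 + (-5) + (-6) + 16 = 9
σ = (0, 3, 1, 2): 4 + 21 + 23 + 19 = 67
σ = (0, 3, 2, 1): 4 + 21 + 15 + 16 = 56
σ = (1, 0, 2, 3): (-1) + 25 + 15 + 3 = 42
σ = (1, 0, 3, 2): (-1) + 25 + (-6) + 19 = 37
σ = (1, 2, 0, 3): (-1) + (-5) + 15 + 3 = 12
σ = (1, 2, 3, 0): (-1) + (-5) + (-6) + 29 = 17
σ = (1, 3, 0, 2): (-1) + 21 + 15 + 19 = 54
σ = (1, 3, 2, 0): (-1) + 21 + 15 + 29 = 64
σ = (2, 0, 1, 3): 6 + 25 + 23 + 3 = 57
σ = (2, 0, 3, 1): 6 + 25 + (-6) + 16 = 41
σ = (2, 1, 0, 3): 6 + 7 + 15 + 3 = 31
σ = (2, 1, 3, 0): 6 + 7 + (-6) + 29 = 36
σ = (2, 3, 0, 1): 6 + 21 + 15 + 16 = 58
σ = (2, 3, 1, 0): 6 + 21 + 23 + 29 = 79
σ = (3, 0, 1, 2): 18 + 25 + 23 + 19 = 85
σ = (3, 0, 2, 1): 18 + 25 + 15 + 16 = 74
σ = (3, 1, 0, 2): 18 + 7 + 15 + 19 = 59
σ = (3, 1, 2, 0): 18 + 7 + 15 + 29 = 69
σ = (3, 2, 0, 1): 18 + (-5) + 15 + 16 = 44
σ = (3, 2, 1, 0): 18 + (-5) + 23 + 29 = 65
Optimal value attained by: σ = (3, 0, 1, 2).
Answer: det⊕(A) = 85; verdict: NONSINGULAR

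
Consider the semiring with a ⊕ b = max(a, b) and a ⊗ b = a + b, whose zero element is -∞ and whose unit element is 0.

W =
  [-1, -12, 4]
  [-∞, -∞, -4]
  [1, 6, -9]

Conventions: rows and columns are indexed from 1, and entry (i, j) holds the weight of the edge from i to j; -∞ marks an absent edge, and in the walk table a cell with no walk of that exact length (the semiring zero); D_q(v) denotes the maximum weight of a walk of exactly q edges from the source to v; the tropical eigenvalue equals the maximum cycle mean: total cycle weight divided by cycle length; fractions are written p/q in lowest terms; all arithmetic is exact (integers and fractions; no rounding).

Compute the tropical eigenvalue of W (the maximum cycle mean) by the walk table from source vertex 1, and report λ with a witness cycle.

q=0: [0, -∞, -∞]
q=1: [-1, -12, 4]
q=2: [5, 10, 3]
q=3: [4, 9, 9]
Optimal cycle mean attained by: cycle 1->3->1, total 4 + 1, length 2.
Answer: λ = 5/2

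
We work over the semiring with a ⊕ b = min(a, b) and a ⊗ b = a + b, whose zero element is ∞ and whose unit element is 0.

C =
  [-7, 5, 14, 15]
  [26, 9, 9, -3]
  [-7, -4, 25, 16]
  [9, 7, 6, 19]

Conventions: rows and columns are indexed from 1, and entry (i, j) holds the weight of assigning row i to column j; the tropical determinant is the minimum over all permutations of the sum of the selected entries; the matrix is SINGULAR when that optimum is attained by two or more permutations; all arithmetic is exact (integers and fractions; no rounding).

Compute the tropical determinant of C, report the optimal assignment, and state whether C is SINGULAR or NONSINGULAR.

σ = (1, 2, 3, 4): (-7) + 9 + 25 + 19 = 46
σ = (1, 2, 4, 3): (-7) + 9 + 16 + 6 = 24
σ = (1, 3, 2, 4): (-7) + 9 + (-4) + 19 = 17
σ = (1, 3, 4, 2): (-7) + 9 + 16 + 7 = 25
σ = (1, 4, 2, 3): (-7) + (-3) + (-4) + 6 = -8
σ = (1, 4, 3, 2): (-7) + (-3) + 25 + 7 = 22
σ = (2, 1, 3, 4): 5 + 26 + 25 + 19 = 75
σ = (2, 1, 4, 3): 5 + 26 + 16 + 6 = 53
σ = (2, 3, 1, 4): 5 + 9 + (-7) + 19 = 26
σ = (2, 3, 4, 1): 5 + 9 + 16 + 9 = 39
σ = (2, 4, 1, 3): 5 + (-3) + (-7) + 6 = 1
σ = (2, 4, 3, 1): 5 + (-3) + 25 + 9 = 36
σ = (3, 1, 2, 4): 14 + 26 + (-4) + 19 = 55
σ = (3, 1, 4, 2): 14 + 26 + 16 + 7 = 63
σ = (3, 2, 1, 4): 14 + 9 + (-7) + 19 = 35
σ = (3, 2, 4, 1): 14 + 9 + 16 + 9 = 48
σ = (3, 4, 1, 2): 14 + (-3) + (-7) + 7 = 11
σ = (3, 4, 2, 1): 14 + (-3) + (-4) + 9 = 16
σ = (4, 1, 2, 3): 15 + 26 + (-4) + 6 = 43
σ = (4, 1, 3, 2): 15 + 26 + 25 + 7 = 73
σ = (4, 2, 1, 3): 15 + 9 + (-7) + 6 = 23
σ = (4, 2, 3, 1): 15 + 9 + 25 + 9 = 58
σ = (4, 3, 1, 2): 15 + 9 + (-7) + 7 = 24
σ = (4, 3, 2, 1): 15 + 9 + (-4) + 9 = 29
Optimal value attained by: σ = (1, 4, 2, 3).
Answer: det⊕(C) = -8; verdict: NONSINGULAR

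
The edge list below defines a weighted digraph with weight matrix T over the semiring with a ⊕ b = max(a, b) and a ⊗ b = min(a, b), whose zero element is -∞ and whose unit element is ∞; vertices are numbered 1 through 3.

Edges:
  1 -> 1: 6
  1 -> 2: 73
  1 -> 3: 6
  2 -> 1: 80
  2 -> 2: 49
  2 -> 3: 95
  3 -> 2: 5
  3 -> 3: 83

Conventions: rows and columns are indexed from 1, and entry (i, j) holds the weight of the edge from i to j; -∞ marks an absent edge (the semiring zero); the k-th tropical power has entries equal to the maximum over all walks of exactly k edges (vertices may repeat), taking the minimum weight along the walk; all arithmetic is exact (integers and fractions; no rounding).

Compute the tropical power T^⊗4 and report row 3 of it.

T^⊗2:
  [73, 49, 73]
  [49, 73, 83]
  [5, 5, 83]
T^⊗3:
  [49, 73, 73]
  [73, 49, 83]
  [5, 5, 83]
T^⊗4:
  [73, 49, 73]
  [49, 73, 83]
  [5, 5, 83]
Answer: row 3 of T^⊗4 = [5, 5, 83]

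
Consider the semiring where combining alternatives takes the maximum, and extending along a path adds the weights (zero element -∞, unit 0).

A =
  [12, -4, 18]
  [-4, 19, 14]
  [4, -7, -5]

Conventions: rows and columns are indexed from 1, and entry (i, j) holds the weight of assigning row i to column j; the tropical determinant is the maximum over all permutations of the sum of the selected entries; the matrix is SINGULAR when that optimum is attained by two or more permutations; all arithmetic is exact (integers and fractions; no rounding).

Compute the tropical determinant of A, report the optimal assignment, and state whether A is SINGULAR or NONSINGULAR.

σ = (1, 2, 3): 12 + 19 + (-5) = 26
σ = (1, 3, 2): 12 + 14 + (-7) = 19
σ = (2, 1, 3): (-4) + (-4) + (-5) = -13
σ = (2, 3, 1): (-4) + 14 + 4 = 14
σ = (3, 1, 2): 18 + (-4) + (-7) = 7
σ = (3, 2, 1): 18 + 19 + 4 = 41
Optimal value attained by: σ = (3, 2, 1).
Answer: det⊕(A) = 41; verdict: NONSINGULAR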